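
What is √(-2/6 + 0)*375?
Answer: 125*I*√3 ≈ 216.51*I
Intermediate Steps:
√(-2/6 + 0)*375 = √(-2*⅙ + 0)*375 = √(-⅓ + 0)*375 = √(-⅓)*375 = (I*√3/3)*375 = 125*I*√3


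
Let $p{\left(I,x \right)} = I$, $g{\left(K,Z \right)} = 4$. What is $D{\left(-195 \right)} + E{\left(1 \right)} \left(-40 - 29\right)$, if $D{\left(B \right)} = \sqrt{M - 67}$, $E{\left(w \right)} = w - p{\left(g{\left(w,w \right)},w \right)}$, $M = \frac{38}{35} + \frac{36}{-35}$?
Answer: $207 + \frac{i \sqrt{82005}}{35} \approx 207.0 + 8.1819 i$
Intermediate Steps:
$M = \frac{2}{35}$ ($M = 38 \cdot \frac{1}{35} + 36 \left(- \frac{1}{35}\right) = \frac{38}{35} - \frac{36}{35} = \frac{2}{35} \approx 0.057143$)
$E{\left(w \right)} = -4 + w$ ($E{\left(w \right)} = w - 4 = -4 + w$)
$D{\left(B \right)} = \frac{i \sqrt{82005}}{35}$ ($D{\left(B \right)} = \sqrt{\frac{2}{35} - 67} = \sqrt{- \frac{2343}{35}} = \frac{i \sqrt{82005}}{35}$)
$D{\left(-195 \right)} + E{\left(1 \right)} \left(-40 - 29\right) = \frac{i \sqrt{82005}}{35} + \left(-4 + 1\right) \left(-40 - 29\right) = \frac{i \sqrt{82005}}{35} - -207 = \frac{i \sqrt{82005}}{35} + 207 = 207 + \frac{i \sqrt{82005}}{35}$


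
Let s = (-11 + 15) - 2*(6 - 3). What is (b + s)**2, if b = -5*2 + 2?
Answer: 100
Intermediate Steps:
b = -8 (b = -10 + 2 = -8)
s = -2 (s = 4 - 2*3 = 4 - 6 = -2)
(b + s)**2 = (-8 - 2)**2 = (-10)**2 = 100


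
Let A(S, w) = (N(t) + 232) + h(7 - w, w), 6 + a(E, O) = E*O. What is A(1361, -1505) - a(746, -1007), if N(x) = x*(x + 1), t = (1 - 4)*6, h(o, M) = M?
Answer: 750261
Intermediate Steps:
t = -18 (t = -3*6 = -18)
N(x) = x*(1 + x)
a(E, O) = -6 + E*O
A(S, w) = 538 + w (A(S, w) = (-18*(1 - 18) + 232) + w = (-18*(-17) + 232) + w = (306 + 232) + w = 538 + w)
A(1361, -1505) - a(746, -1007) = (538 - 1505) - (-6 + 746*(-1007)) = -967 - (-6 - 751222) = -967 - 1*(-751228) = -967 + 751228 = 750261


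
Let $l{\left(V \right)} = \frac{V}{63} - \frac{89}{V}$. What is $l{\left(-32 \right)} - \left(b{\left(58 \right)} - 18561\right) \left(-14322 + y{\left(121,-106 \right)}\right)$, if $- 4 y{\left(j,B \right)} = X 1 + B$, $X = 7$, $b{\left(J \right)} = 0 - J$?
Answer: $- \frac{536660198881}{2016} \approx -2.662 \cdot 10^{8}$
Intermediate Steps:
$b{\left(J \right)} = - J$
$y{\left(j,B \right)} = - \frac{7}{4} - \frac{B}{4}$ ($y{\left(j,B \right)} = - \frac{7 \cdot 1 + B}{4} = - \frac{7 + B}{4} = - \frac{7}{4} - \frac{B}{4}$)
$l{\left(V \right)} = - \frac{89}{V} + \frac{V}{63}$ ($l{\left(V \right)} = V \frac{1}{63} - \frac{89}{V} = \frac{V}{63} - \frac{89}{V} = - \frac{89}{V} + \frac{V}{63}$)
$l{\left(-32 \right)} - \left(b{\left(58 \right)} - 18561\right) \left(-14322 + y{\left(121,-106 \right)}\right) = \left(- \frac{89}{-32} + \frac{1}{63} \left(-32\right)\right) - \left(\left(-1\right) 58 - 18561\right) \left(-14322 - - \frac{99}{4}\right) = \left(\left(-89\right) \left(- \frac{1}{32}\right) - \frac{32}{63}\right) - \left(-58 - 18561\right) \left(-14322 + \left(- \frac{7}{4} + \frac{53}{2}\right)\right) = \left(\frac{89}{32} - \frac{32}{63}\right) - - 18619 \left(-14322 + \frac{99}{4}\right) = \frac{4583}{2016} - \left(-18619\right) \left(- \frac{57189}{4}\right) = \frac{4583}{2016} - \frac{1064801991}{4} = - \frac{536660198881}{2016}$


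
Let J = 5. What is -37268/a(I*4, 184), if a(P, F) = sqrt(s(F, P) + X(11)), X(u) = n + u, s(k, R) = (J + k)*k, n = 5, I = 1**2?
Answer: -9317*sqrt(8698)/4349 ≈ -199.80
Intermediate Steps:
I = 1
s(k, R) = k*(5 + k) (s(k, R) = (5 + k)*k = k*(5 + k))
X(u) = 5 + u
a(P, F) = sqrt(16 + F*(5 + F)) (a(P, F) = sqrt(F*(5 + F) + (5 + 11)) = sqrt(F*(5 + F) + 16) = sqrt(16 + F*(5 + F)))
-37268/a(I*4, 184) = -37268/sqrt(16 + 184*(5 + 184)) = -37268/sqrt(16 + 184*189) = -37268/sqrt(16 + 34776) = -37268*sqrt(8698)/17396 = -9317*sqrt(8698)/4349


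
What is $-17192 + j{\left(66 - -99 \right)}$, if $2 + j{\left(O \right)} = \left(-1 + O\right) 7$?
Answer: $-16046$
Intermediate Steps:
$j{\left(O \right)} = -9 + 7 O$ ($j{\left(O \right)} = -2 + \left(-1 + O\right) 7 = -2 + \left(-7 + 7 O\right) = -9 + 7 O$)
$-17192 + j{\left(66 - -99 \right)} = -17192 - \left(9 - 7 \left(66 - -99\right)\right) = -17192 - \left(9 - 7 \left(66 + 99\right)\right) = -17192 + \left(-9 + 7 \cdot 165\right) = -17192 + \left(-9 + 1155\right) = -17192 + 1146 = -16046$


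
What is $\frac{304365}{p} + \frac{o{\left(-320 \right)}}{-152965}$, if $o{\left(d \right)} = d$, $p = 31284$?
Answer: $\frac{3104480207}{319023804} \approx 9.7312$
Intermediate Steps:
$\frac{304365}{p} + \frac{o{\left(-320 \right)}}{-152965} = \frac{304365}{31284} - \frac{320}{-152965} = 304365 \cdot \frac{1}{31284} - - \frac{64}{30593} = \frac{101455}{10428} + \frac{64}{30593} = \frac{3104480207}{319023804}$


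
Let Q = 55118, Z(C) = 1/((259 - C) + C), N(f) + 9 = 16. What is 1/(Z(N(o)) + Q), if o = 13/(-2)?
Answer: 259/14275563 ≈ 1.8143e-5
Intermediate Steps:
o = -13/2 (o = 13*(-1/2) = -13/2 ≈ -6.5000)
N(f) = 7 (N(f) = -9 + 16 = 7)
Z(C) = 1/259
1/(Z(N(o)) + Q) = 1/(1/259 + 55118) = 1/(14275563/259) = 259/14275563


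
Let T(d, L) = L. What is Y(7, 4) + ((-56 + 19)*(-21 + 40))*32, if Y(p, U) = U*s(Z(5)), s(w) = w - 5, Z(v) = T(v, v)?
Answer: -22496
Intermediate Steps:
Z(v) = v
s(w) = -5 + w
Y(p, U) = 0 (Y(p, U) = U*(-5 + 5) = U*0 = 0)
Y(7, 4) + ((-56 + 19)*(-21 + 40))*32 = 0 + ((-56 + 19)*(-21 + 40))*32 = 0 - 37*19*32 = 0 - 703*32 = 0 - 22496 = -22496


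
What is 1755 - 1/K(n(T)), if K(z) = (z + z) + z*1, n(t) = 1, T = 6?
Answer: 5264/3 ≈ 1754.7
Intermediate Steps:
K(z) = 3*z (K(z) = 2*z + z = 3*z)
1755 - 1/K(n(T)) = 1755 - 1/(3*1) = 1755 - 1/3 = 5264/3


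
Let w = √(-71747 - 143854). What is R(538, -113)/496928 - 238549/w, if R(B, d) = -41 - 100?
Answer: -141/496928 + 238549*I*√215601/215601 ≈ -0.00028374 + 513.75*I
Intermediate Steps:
R(B, d) = -141
w = I*√215601 (w = √(-215601) = I*√215601 ≈ 464.33*I)
R(538, -113)/496928 - 238549/w = -141/496928 - 238549*(-I*√215601/215601) = -141*1/496928 - (-238549)*I*√215601/215601 = -141/496928 + 238549*I*√215601/215601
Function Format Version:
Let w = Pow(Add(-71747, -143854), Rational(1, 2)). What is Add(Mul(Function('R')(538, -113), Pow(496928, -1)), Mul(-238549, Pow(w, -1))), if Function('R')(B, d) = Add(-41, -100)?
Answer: Add(Rational(-141, 496928), Mul(Rational(238549, 215601), I, Pow(215601, Rational(1, 2)))) ≈ Add(-0.00028374, Mul(513.75, I))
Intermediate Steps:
Function('R')(B, d) = -141
w = Mul(I, Pow(215601, Rational(1, 2))) (w = Pow(-215601, Rational(1, 2)) = Mul(I, Pow(215601, Rational(1, 2))) ≈ Mul(464.33, I))
Add(Mul(Function('R')(538, -113), Pow(496928, -1)), Mul(-238549, Pow(w, -1))) = Add(Mul(-141, Pow(496928, -1)), Mul(-238549, Pow(Mul(I, Pow(215601, Rational(1, 2))), -1))) = Add(Mul(-141, Rational(1, 496928)), Mul(-238549, Mul(Rational(-1, 215601), I, Pow(215601, Rational(1, 2))))) = Add(Rational(-141, 496928), Mul(Rational(238549, 215601), I, Pow(215601, Rational(1, 2))))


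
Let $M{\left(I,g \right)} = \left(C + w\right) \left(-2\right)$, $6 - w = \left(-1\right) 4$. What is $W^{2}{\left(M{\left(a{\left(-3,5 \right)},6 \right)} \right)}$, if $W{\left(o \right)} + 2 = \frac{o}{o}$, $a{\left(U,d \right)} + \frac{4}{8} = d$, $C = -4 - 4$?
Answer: $1$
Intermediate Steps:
$w = 10$ ($w = 6 - \left(-1\right) 4 = 6 - -4 = 6 + 4 = 10$)
$C = -8$
$a{\left(U,d \right)} = - \frac{1}{2} + d$
$M{\left(I,g \right)} = -4$ ($M{\left(I,g \right)} = \left(-8 + 10\right) \left(-2\right) = 2 \left(-2\right) = -4$)
$W{\left(o \right)} = -1$ ($W{\left(o \right)} = -2 + \frac{o}{o} = -2 + 1 = -1$)
$W^{2}{\left(M{\left(a{\left(-3,5 \right)},6 \right)} \right)} = \left(-1\right)^{2} = 1$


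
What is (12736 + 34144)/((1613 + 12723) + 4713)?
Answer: 46880/19049 ≈ 2.4610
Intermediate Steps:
(12736 + 34144)/((1613 + 12723) + 4713) = 46880/(14336 + 4713) = 46880/19049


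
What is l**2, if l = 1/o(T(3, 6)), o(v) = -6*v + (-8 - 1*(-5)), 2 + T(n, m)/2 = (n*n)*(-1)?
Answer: 1/16641 ≈ 6.0093e-5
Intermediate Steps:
T(n, m) = -4 - 2*n**2 (T(n, m) = -4 + 2*((n*n)*(-1)) = -4 + 2*(n**2*(-1)) = -4 + 2*(-n**2) = -4 - 2*n**2)
o(v) = -3 - 6*v (o(v) = -6*v + (-8 + 5) = -6*v - 3 = -3 - 6*v)
l = 1/129 (l = 1/(-3 - 6*(-4 - 2*3**2)) = 1/(-3 - 6*(-4 - 2*9)) = 1/(-3 - 6*(-4 - 18)) = 1/(-3 - 6*(-22)) = 1/(-3 + 132) = 1/129 ≈ 0.0077519)
l**2 = (1/129)**2 = 1/16641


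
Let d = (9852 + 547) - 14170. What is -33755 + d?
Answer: -37526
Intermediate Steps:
d = -3771 (d = 10399 - 14170 = -3771)
-33755 + d = -33755 - 3771 = -37526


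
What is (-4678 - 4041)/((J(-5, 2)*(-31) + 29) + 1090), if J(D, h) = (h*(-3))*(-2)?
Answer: -8719/747 ≈ -11.672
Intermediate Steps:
J(D, h) = 6*h (J(D, h) = -3*h*(-2) = 6*h)
(-4678 - 4041)/((J(-5, 2)*(-31) + 29) + 1090) = (-4678 - 4041)/(((6*2)*(-31) + 29) + 1090) = -8719/((12*(-31) + 29) + 1090) = -8719/((-372 + 29) + 1090) = -8719/(-343 + 1090) = -8719/747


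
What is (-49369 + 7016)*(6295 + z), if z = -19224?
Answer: 547581937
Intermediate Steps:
(-49369 + 7016)*(6295 + z) = (-49369 + 7016)*(6295 - 19224) = -42353*(-12929) = 547581937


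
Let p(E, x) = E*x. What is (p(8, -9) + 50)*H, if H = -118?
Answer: 2596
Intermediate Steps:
(p(8, -9) + 50)*H = (8*(-9) + 50)*(-118) = (-72 + 50)*(-118) = -22*(-118) = 2596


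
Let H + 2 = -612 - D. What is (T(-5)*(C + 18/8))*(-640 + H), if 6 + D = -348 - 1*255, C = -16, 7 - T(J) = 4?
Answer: 106425/4 ≈ 26606.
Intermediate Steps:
T(J) = 3 (T(J) = 7 - 1*4 = 7 - 4 = 3)
D = -609 (D = -6 + (-348 - 1*255) = -6 + (-348 - 255) = -6 - 603 = -609)
H = -5 (H = -2 + (-612 - 1*(-609)) = -2 + (-612 + 609) = -2 - 3 = -5)
(T(-5)*(C + 18/8))*(-640 + H) = (3*(-16 + 18/8))*(-640 - 5) = (3*(-16 + 18*(1/8)))*(-645) = (3*(-16 + 9/4))*(-645) = (3*(-55/4))*(-645) = -165/4*(-645) = 106425/4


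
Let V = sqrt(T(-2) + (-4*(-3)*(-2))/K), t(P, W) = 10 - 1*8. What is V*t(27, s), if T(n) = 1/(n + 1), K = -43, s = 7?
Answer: 2*I*sqrt(817)/43 ≈ 1.3295*I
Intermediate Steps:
T(n) = 1/(1 + n)
t(P, W) = 2 (t(P, W) = 10 - 8 = 2)
V = I*sqrt(817)/43 (V = sqrt(1/(1 - 2) + (-4*(-3)*(-2))/(-43)) = sqrt(1/(-1) + (12*(-2))*(-1/43)) = sqrt(-1 - 24*(-1/43)) = sqrt(-1 + 24/43) = sqrt(-19/43) = I*sqrt(817)/43 ≈ 0.66473*I)
V*t(27, s) = (I*sqrt(817)/43)*2 = 2*I*sqrt(817)/43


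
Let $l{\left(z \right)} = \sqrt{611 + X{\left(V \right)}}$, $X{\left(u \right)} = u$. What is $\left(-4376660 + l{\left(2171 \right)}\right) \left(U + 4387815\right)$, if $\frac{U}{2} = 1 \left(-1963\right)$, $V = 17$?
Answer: $-19186791630740 + 8767778 \sqrt{157} \approx -1.9187 \cdot 10^{13}$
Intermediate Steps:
$l{\left(z \right)} = 2 \sqrt{157}$ ($l{\left(z \right)} = \sqrt{611 + 17} = \sqrt{628} = 2 \sqrt{157}$)
$U = -3926$ ($U = 2 \cdot 1 \left(-1963\right) = 2 \left(-1963\right) = -3926$)
$\left(-4376660 + l{\left(2171 \right)}\right) \left(U + 4387815\right) = \left(-4376660 + 2 \sqrt{157}\right) \left(-3926 + 4387815\right) = \left(-4376660 + 2 \sqrt{157}\right) 4383889 = -19186791630740 + 8767778 \sqrt{157}$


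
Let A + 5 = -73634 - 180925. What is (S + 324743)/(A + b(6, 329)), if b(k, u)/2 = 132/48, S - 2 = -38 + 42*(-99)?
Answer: -641098/509117 ≈ -1.2592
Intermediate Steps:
S = -4194 (S = 2 + (-38 + 42*(-99)) = 2 + (-38 - 4158) = 2 - 4196 = -4194)
b(k, u) = 11/2 (b(k, u) = 2*(132/48) = 2*(132*(1/48)) = 2*(11/4) = 11/2)
A = -254564 (A = -5 + (-73634 - 180925) = -5 - 254559 = -254564)
(S + 324743)/(A + b(6, 329)) = (-4194 + 324743)/(-254564 + 11/2) = 320549/(-509117/2) = 320549*(-2/509117) = -641098/509117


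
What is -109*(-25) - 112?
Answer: 2613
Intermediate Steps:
-109*(-25) - 112 = 2725 - 112 = 2613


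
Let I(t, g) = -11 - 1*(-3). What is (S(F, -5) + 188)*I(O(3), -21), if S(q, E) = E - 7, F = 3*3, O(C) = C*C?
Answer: -1408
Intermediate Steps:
O(C) = C**2
F = 9
S(q, E) = -7 + E
I(t, g) = -8 (I(t, g) = -11 + 3 = -8)
(S(F, -5) + 188)*I(O(3), -21) = ((-7 - 5) + 188)*(-8) = (-12 + 188)*(-8) = 176*(-8) = -1408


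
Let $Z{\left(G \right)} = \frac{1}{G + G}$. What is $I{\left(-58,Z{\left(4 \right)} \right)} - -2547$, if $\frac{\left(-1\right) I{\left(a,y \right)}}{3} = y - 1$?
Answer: $\frac{20397}{8} \approx 2549.6$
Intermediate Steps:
$Z{\left(G \right)} = \frac{1}{2 G}$
$I{\left(a,y \right)} = 3 - 3 y$ ($I{\left(a,y \right)} = - 3 \left(y - 1\right) = - 3 \left(-1 + y\right) = 3 - 3 y$)
$I{\left(-58,Z{\left(4 \right)} \right)} - -2547 = \left(3 - 3 \frac{1}{2 \cdot 4}\right) - -2547 = \left(3 - 3 \cdot \frac{1}{2} \cdot \frac{1}{4}\right) + 2547 = \left(3 - \frac{3}{8}\right) + 2547 = \frac{21}{8} + 2547 = \frac{20397}{8}$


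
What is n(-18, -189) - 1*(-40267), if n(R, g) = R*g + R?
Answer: 43651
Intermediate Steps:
n(R, g) = R + R*g
n(-18, -189) - 1*(-40267) = -18*(1 - 189) - 1*(-40267) = -18*(-188) + 40267 = 3384 + 40267 = 43651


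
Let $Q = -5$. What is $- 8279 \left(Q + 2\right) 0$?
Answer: $0$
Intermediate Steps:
$- 8279 \left(Q + 2\right) 0 = - 8279 \left(-5 + 2\right) 0 = - 8279 \left(\left(-3\right) 0\right) = \left(-8279\right) 0 = 0$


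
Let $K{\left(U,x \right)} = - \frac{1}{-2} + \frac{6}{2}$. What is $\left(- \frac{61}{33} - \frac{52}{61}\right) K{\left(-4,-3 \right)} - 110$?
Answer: $- \frac{480919}{4026} \approx -119.45$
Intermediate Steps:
$K{\left(U,x \right)} = \frac{7}{2}$ ($K{\left(U,x \right)} = \left(-1\right) \left(- \frac{1}{2}\right) + 6 \cdot \frac{1}{2} = \frac{1}{2} + 3 = \frac{7}{2}$)
$\left(- \frac{61}{33} - \frac{52}{61}\right) K{\left(-4,-3 \right)} - 110 = \left(- \frac{61}{33} - \frac{52}{61}\right) \frac{7}{2} - 110 = \left(- \frac{5437}{2013}\right) \frac{7}{2} - 110 = - \frac{38059}{4026} - 110 = - \frac{480919}{4026}$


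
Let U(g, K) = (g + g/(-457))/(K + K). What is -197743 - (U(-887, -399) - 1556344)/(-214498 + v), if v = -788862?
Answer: -158677576015107/802437160 ≈ -1.9774e+5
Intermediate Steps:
U(g, K) = 228*g/(457*K) (U(g, K) = (g + g*(-1/457))/((2*K)) = (g - g/457)*(1/(2*K)) = (456*g/457)*(1/(2*K)) = 228*g/(457*K))
-197743 - (U(-887, -399) - 1556344)/(-214498 + v) = -197743 - ((228/457)*(-887)/(-399) - 1556344)/(-214498 - 788862) = -197743 - ((228/457)*(-887)*(-1/399) - 1556344)/(-1003360) = -197743 - (3548/3199 - 1556344)*(-1)/1003360 = -197743 - (-4978740908)*(-1)/(3199*1003360) = -197743 - 1*1244685227/802437160 = -197743 - 1244685227/802437160 = -158677576015107/802437160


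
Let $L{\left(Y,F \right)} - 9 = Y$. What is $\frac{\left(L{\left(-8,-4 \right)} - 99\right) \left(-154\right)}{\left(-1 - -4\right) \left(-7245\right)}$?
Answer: $- \frac{2156}{3105} \approx -0.69436$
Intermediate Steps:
$L{\left(Y,F \right)} = 9 + Y$
$\frac{\left(L{\left(-8,-4 \right)} - 99\right) \left(-154\right)}{\left(-1 - -4\right) \left(-7245\right)} = \frac{\left(\left(9 - 8\right) - 99\right) \left(-154\right)}{\left(-1 - -4\right) \left(-7245\right)} = \frac{\left(1 - 99\right) \left(-154\right)}{\left(-1 + 4\right) \left(-7245\right)} = \frac{\left(-98\right) \left(-154\right)}{3 \left(-7245\right)} = \frac{15092}{-21735} = 15092 \left(- \frac{1}{21735}\right) = - \frac{2156}{3105}$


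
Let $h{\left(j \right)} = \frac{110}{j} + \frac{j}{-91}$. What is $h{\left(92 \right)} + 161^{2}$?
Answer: $\frac{108506079}{4186} \approx 25921.0$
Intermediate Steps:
$h{\left(j \right)} = \frac{110}{j} - \frac{j}{91}$ ($h{\left(j \right)} = \frac{110}{j} + j \left(- \frac{1}{91}\right) = \frac{110}{j} - \frac{j}{91}$)
$h{\left(92 \right)} + 161^{2} = \left(\frac{110}{92} - \frac{92}{91}\right) + 161^{2} = \left(110 \cdot \frac{1}{92} - \frac{92}{91}\right) + 25921 = \left(\frac{55}{46} - \frac{92}{91}\right) + 25921 = \frac{773}{4186} + 25921 = \frac{108506079}{4186}$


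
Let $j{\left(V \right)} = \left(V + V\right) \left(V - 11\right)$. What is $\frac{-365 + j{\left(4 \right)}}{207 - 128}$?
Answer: $- \frac{421}{79} \approx -5.3291$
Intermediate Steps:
$j{\left(V \right)} = 2 V \left(-11 + V\right)$
$\frac{-365 + j{\left(4 \right)}}{207 - 128} = \frac{-365 + 2 \cdot 4 \left(-11 + 4\right)}{207 - 128} = \frac{-365 + 2 \cdot 4 \left(-7\right)}{79} = \left(-365 - 56\right) \frac{1}{79} = \left(-421\right) \frac{1}{79} = - \frac{421}{79}$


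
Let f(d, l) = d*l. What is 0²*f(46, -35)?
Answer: 0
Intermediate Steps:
0²*f(46, -35) = 0²*(46*(-35)) = 0*(-1610) = 0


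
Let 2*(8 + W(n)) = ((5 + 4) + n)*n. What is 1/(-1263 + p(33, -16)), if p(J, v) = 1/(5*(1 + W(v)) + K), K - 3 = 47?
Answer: -295/372584 ≈ -0.00079177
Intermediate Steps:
K = 50 (K = 3 + 47 = 50)
W(n) = -8 + n*(9 + n)/2 (W(n) = -8 + (((5 + 4) + n)*n)/2 = -8 + ((9 + n)*n)/2 = -8 + (n*(9 + n))/2 = -8 + n*(9 + n)/2)
p(J, v) = 1/(15 + 5*v**2/2 + 45*v/2) (p(J, v) = 1/(5*(1 + (-8 + v**2/2 + 9*v/2)) + 50) = 1/(5*(-7 + v**2/2 + 9*v/2) + 50) = 1/((-35 + 5*v**2/2 + 45*v/2) + 50) = 1/(15 + 5*v**2/2 + 45*v/2))
1/(-1263 + p(33, -16)) = 1/(-1263 + 2/(5*(6 + (-16)**2 + 9*(-16)))) = 1/(-1263 + 2/(5*(6 + 256 - 144))) = 1/(-1263 + (2/5)/118) = 1/(-1263 + (2/5)*(1/118)) = 1/(-1263 + 1/295) = 1/(-372584/295) = -295/372584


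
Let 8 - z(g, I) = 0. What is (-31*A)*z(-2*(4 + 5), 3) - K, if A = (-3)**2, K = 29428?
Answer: -31660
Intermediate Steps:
z(g, I) = 8 (z(g, I) = 8 - 1*0 = 8 + 0 = 8)
A = 9
(-31*A)*z(-2*(4 + 5), 3) - K = -31*9*8 - 1*29428 = -279*8 - 29428 = -2232 - 29428 = -31660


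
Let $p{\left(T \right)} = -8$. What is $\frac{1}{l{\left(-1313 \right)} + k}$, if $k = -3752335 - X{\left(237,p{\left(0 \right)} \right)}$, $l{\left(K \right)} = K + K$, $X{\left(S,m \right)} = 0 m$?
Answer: $- \frac{1}{3754961} \approx -2.6631 \cdot 10^{-7}$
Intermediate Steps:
$X{\left(S,m \right)} = 0$
$l{\left(K \right)} = 2 K$
$k = -3752335$ ($k = -3752335 - 0 = -3752335 + 0 = -3752335$)
$\frac{1}{l{\left(-1313 \right)} + k} = \frac{1}{2 \left(-1313\right) - 3752335} = \frac{1}{-2626 - 3752335} = \frac{1}{-3754961} = - \frac{1}{3754961}$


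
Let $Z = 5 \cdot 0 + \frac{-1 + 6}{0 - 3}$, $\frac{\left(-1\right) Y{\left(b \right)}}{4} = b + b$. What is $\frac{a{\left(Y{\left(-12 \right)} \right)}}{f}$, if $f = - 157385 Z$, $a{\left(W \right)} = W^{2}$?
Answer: $\frac{27648}{786925} \approx 0.035134$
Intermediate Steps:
$Y{\left(b \right)} = - 8 b$ ($Y{\left(b \right)} = - 4 \left(b + b\right) = - 4 \cdot 2 b = - 8 b$)
$Z = - \frac{5}{3}$ ($Z = 0 + \frac{5}{-3} = 0 + 5 \left(- \frac{1}{3}\right) = 0 - \frac{5}{3} = - \frac{5}{3} \approx -1.6667$)
$f = \frac{786925}{3}$ ($f = \left(-157385\right) \left(- \frac{5}{3}\right) = \frac{786925}{3} \approx 2.6231 \cdot 10^{5}$)
$\frac{a{\left(Y{\left(-12 \right)} \right)}}{f} = \frac{\left(\left(-8\right) \left(-12\right)\right)^{2}}{\frac{786925}{3}} = 96^{2} \cdot \frac{3}{786925} = 9216 \cdot \frac{3}{786925} = \frac{27648}{786925}$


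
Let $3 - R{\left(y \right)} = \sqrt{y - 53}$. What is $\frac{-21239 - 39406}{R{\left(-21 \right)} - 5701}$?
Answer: $\frac{1556555}{146249} - \frac{20215 i \sqrt{74}}{10822426} \approx 10.643 - 0.016068 i$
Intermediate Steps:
$R{\left(y \right)} = 3 - \sqrt{-53 + y}$ ($R{\left(y \right)} = 3 - \sqrt{y - 53} = 3 - \sqrt{-53 + y}$)
$\frac{-21239 - 39406}{R{\left(-21 \right)} - 5701} = \frac{-21239 - 39406}{\left(3 - \sqrt{-53 - 21}\right) - 5701} = - \frac{60645}{\left(3 - \sqrt{-74}\right) - 5701} = - \frac{60645}{\left(3 - i \sqrt{74}\right) - 5701} = - \frac{60645}{-5698 - i \sqrt{74}}$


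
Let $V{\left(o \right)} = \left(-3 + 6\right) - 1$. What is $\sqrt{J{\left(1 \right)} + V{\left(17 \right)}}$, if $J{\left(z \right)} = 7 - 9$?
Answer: $0$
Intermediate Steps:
$V{\left(o \right)} = 2$ ($V{\left(o \right)} = 3 - 1 = 2$)
$J{\left(z \right)} = -2$ ($J{\left(z \right)} = 7 - 9 = -2$)
$\sqrt{J{\left(1 \right)} + V{\left(17 \right)}} = \sqrt{-2 + 2} = \sqrt{0} = 0$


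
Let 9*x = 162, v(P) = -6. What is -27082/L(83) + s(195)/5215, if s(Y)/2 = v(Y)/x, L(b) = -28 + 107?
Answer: -423698048/1235955 ≈ -342.81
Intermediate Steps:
L(b) = 79
x = 18 (x = (⅑)*162 = 18)
s(Y) = -⅔ (s(Y) = 2*(-6/18) = 2*(-6*1/18) = 2*(-⅓) = -⅔)
-27082/L(83) + s(195)/5215 = -27082/79 - ⅔/5215 = -27082*1/79 - ⅔*1/5215 = -27082/79 - 2/15645 = -423698048/1235955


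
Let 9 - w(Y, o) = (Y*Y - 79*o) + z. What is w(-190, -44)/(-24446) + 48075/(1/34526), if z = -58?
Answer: 40576386342209/24446 ≈ 1.6598e+9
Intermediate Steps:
w(Y, o) = 67 - Y**2 + 79*o (w(Y, o) = 9 - ((Y*Y - 79*o) - 58) = 9 - ((Y**2 - 79*o) - 58) = 9 - (-58 + Y**2 - 79*o) = 9 + (58 - Y**2 + 79*o) = 67 - Y**2 + 79*o)
w(-190, -44)/(-24446) + 48075/(1/34526) = (67 - 1*(-190)**2 + 79*(-44))/(-24446) + 48075/(1/34526) = (67 - 1*36100 - 3476)*(-1/24446) + 48075/(1/34526) = (67 - 36100 - 3476)*(-1/24446) + 48075*34526 = -39509*(-1/24446) + 1659837450 = 39509/24446 + 1659837450 = 40576386342209/24446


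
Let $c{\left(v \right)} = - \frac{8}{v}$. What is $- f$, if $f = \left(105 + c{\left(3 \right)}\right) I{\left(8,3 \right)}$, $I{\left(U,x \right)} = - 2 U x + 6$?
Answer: $4298$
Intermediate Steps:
$I{\left(U,x \right)} = 6 - 2 U x$ ($I{\left(U,x \right)} = - 2 U x + 6 = 6 - 2 U x$)
$f = -4298$ ($f = \left(105 - \frac{8}{3}\right) \left(6 - 16 \cdot 3\right) = \left(105 - \frac{8}{3}\right) \left(6 - 48\right) = \left(105 - \frac{8}{3}\right) \left(-42\right) = \frac{307}{3} \left(-42\right) = -4298$)
$- f = \left(-1\right) \left(-4298\right) = 4298$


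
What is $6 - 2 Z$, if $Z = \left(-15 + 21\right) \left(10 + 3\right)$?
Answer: $-150$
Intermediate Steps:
$Z = 78$ ($Z = 6 \cdot 13 = 78$)
$6 - 2 Z = 6 - 156 = -150$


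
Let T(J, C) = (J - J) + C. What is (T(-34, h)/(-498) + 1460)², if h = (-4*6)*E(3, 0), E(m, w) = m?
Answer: 14687500864/6889 ≈ 2.1320e+6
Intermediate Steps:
h = -72 (h = -4*6*3 = -24*3 = -72)
T(J, C) = C (T(J, C) = 0 + C = C)
(T(-34, h)/(-498) + 1460)² = (-72/(-498) + 1460)² = (-72*(-1/498) + 1460)² = (12/83 + 1460)² = (121192/83)² = 14687500864/6889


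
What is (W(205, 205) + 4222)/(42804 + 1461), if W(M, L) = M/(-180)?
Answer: 151951/1593540 ≈ 0.095354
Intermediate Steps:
W(M, L) = -M/180 (W(M, L) = M*(-1/180) = -M/180)
(W(205, 205) + 4222)/(42804 + 1461) = (-1/180*205 + 4222)/(42804 + 1461) = (-41/36 + 4222)/44265 = (151951/36)*(1/44265) = 151951/1593540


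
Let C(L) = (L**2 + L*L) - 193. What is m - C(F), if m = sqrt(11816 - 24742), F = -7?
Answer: 95 + I*sqrt(12926) ≈ 95.0 + 113.69*I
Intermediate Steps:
C(L) = -193 + 2*L**2 (C(L) = (L**2 + L**2) - 193 = 2*L**2 - 193 = -193 + 2*L**2)
m = I*sqrt(12926) (m = sqrt(-12926) = I*sqrt(12926) ≈ 113.69*I)
m - C(F) = I*sqrt(12926) - (-193 + 2*(-7)**2) = I*sqrt(12926) - (-193 + 2*49) = I*sqrt(12926) - (-193 + 98) = I*sqrt(12926) - 1*(-95) = I*sqrt(12926) + 95 = 95 + I*sqrt(12926)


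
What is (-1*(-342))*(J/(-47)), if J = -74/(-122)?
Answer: -12654/2867 ≈ -4.4137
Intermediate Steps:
J = 37/61 (J = -74*(-1/122) = 37/61 ≈ 0.60656)
(-1*(-342))*(J/(-47)) = (-1*(-342))*((37/61)/(-47)) = 342*((37/61)*(-1/47)) = 342*(-37/2867) = -12654/2867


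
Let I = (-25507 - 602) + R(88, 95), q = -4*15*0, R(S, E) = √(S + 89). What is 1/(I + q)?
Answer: -8703/227226568 - √177/681679704 ≈ -3.8320e-5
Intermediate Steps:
R(S, E) = √(89 + S)
q = 0 (q = -60*0 = 0)
I = -26109 + √177 (I = (-25507 - 602) + √(89 + 88) = -26109 + √177 ≈ -26096.)
1/(I + q) = 1/((-26109 + √177) + 0) = 1/(-26109 + √177)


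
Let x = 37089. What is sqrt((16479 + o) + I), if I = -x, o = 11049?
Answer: I*sqrt(9561) ≈ 97.78*I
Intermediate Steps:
I = -37089 (I = -1*37089 = -37089)
sqrt((16479 + o) + I) = sqrt((16479 + 11049) - 37089) = sqrt(27528 - 37089) = sqrt(-9561) = I*sqrt(9561)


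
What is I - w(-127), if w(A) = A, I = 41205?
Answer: 41332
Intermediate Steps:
I - w(-127) = 41205 - 1*(-127) = 41205 + 127 = 41332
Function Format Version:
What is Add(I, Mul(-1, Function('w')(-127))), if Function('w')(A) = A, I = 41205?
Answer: 41332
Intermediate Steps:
Add(I, Mul(-1, Function('w')(-127))) = Add(41205, Mul(-1, -127)) = Add(41205, 127) = 41332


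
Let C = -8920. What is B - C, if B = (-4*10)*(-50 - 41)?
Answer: 12560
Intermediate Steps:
B = 3640 (B = -40*(-91) = 3640)
B - C = 3640 - 1*(-8920) = 3640 + 8920 = 12560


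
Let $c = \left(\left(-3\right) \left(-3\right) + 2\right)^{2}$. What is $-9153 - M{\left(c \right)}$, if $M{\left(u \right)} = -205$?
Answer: $-8948$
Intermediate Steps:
$c = 121$ ($c = \left(9 + 2\right)^{2} = 11^{2} = 121$)
$-9153 - M{\left(c \right)} = -9153 - -205 = -9153 + 205 = -8948$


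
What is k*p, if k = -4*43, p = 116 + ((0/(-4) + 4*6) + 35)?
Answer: -30100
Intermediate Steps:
p = 175 (p = 116 + ((0*(-¼) + 24) + 35) = 116 + ((0 + 24) + 35) = 116 + (24 + 35) = 116 + 59 = 175)
k = -172
k*p = -172*175 = -30100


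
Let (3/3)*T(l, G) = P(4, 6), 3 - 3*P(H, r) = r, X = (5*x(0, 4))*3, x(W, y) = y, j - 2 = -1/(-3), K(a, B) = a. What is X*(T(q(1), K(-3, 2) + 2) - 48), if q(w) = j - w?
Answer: -2940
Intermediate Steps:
j = 7/3 (j = 2 - 1/(-3) = 2 - 1*(-1/3) = 2 + 1/3 = 7/3 ≈ 2.3333)
q(w) = 7/3 - w
X = 60 (X = (5*4)*3 = 20*3 = 60)
P(H, r) = 1 - r/3
T(l, G) = -1 (T(l, G) = 1 - 1/3*6 = 1 - 2 = -1)
X*(T(q(1), K(-3, 2) + 2) - 48) = 60*(-1 - 48) = 60*(-49) = -2940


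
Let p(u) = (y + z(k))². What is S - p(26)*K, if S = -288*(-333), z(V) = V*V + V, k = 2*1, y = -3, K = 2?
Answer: 95886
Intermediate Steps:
k = 2
z(V) = V + V² (z(V) = V² + V = V + V²)
S = 95904
p(u) = 9 (p(u) = (-3 + 2*(1 + 2))² = (-3 + 2*3)² = (-3 + 6)² = 3² = 9)
S - p(26)*K = 95904 - 9*2 = 95904 - 1*18 = 95904 - 18 = 95886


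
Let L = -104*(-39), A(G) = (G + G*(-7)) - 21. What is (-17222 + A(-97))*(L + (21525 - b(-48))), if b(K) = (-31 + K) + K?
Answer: -428320988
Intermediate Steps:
b(K) = -31 + 2*K
A(G) = -21 - 6*G (A(G) = (G - 7*G) - 21 = -6*G - 21 = -21 - 6*G)
L = 4056
(-17222 + A(-97))*(L + (21525 - b(-48))) = (-17222 + (-21 - 6*(-97)))*(4056 + (21525 - (-31 + 2*(-48)))) = (-17222 + (-21 + 582))*(4056 + (21525 - (-31 - 96))) = (-17222 + 561)*(4056 + (21525 - 1*(-127))) = -16661*(4056 + (21525 + 127)) = -16661*(4056 + 21652) = -16661*25708 = -428320988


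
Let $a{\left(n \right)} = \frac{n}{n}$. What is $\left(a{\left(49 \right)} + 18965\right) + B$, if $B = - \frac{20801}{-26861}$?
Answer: $\frac{509466527}{26861} \approx 18967.0$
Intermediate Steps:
$a{\left(n \right)} = 1$
$B = \frac{20801}{26861}$ ($B = \left(-20801\right) \left(- \frac{1}{26861}\right) = \frac{20801}{26861} \approx 0.77439$)
$\left(a{\left(49 \right)} + 18965\right) + B = \left(1 + 18965\right) + \frac{20801}{26861} = 18966 + \frac{20801}{26861} = \frac{509466527}{26861}$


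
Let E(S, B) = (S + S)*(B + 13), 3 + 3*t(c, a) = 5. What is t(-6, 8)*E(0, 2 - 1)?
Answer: 0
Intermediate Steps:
t(c, a) = ⅔ (t(c, a) = -1 + (⅓)*5 = -1 + 5/3 = ⅔)
E(S, B) = 2*S*(13 + B) (E(S, B) = (2*S)*(13 + B) = 2*S*(13 + B))
t(-6, 8)*E(0, 2 - 1) = 2*(2*0*(13 + (2 - 1)))/3 = 2*(2*0*(13 + 1))/3 = 2*(2*0*14)/3 = (⅔)*0 = 0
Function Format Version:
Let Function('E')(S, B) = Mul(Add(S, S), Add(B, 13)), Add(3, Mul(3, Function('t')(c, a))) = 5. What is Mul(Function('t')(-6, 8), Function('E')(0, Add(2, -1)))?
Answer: 0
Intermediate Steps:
Function('t')(c, a) = Rational(2, 3) (Function('t')(c, a) = Add(-1, Mul(Rational(1, 3), 5)) = Add(-1, Rational(5, 3)) = Rational(2, 3))
Function('E')(S, B) = Mul(2, S, Add(13, B)) (Function('E')(S, B) = Mul(Mul(2, S), Add(13, B)) = Mul(2, S, Add(13, B)))
Mul(Function('t')(-6, 8), Function('E')(0, Add(2, -1))) = Mul(Rational(2, 3), Mul(2, 0, Add(13, Add(2, -1)))) = Mul(Rational(2, 3), Mul(2, 0, Add(13, 1))) = Mul(Rational(2, 3), Mul(2, 0, 14)) = Mul(Rational(2, 3), 0) = 0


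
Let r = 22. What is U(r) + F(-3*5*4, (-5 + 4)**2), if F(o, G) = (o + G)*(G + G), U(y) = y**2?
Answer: 366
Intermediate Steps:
F(o, G) = 2*G*(G + o) (F(o, G) = (G + o)*(2*G) = 2*G*(G + o))
U(r) + F(-3*5*4, (-5 + 4)**2) = 22**2 + 2*(-5 + 4)**2*((-5 + 4)**2 - 3*5*4) = 484 + 2*(-1)**2*((-1)**2 - 15*4) = 484 + 2*1*(1 - 60) = 484 + 2*1*(-59) = 484 - 118 = 366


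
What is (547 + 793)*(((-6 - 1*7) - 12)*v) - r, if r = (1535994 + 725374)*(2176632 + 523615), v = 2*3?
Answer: -6106252358896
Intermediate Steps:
v = 6
r = 6106252157896 (r = 2261368*2700247 = 6106252157896)
(547 + 793)*(((-6 - 1*7) - 12)*v) - r = (547 + 793)*(((-6 - 1*7) - 12)*6) - 1*6106252157896 = 1340*(((-6 - 7) - 12)*6) - 6106252157896 = 1340*((-13 - 12)*6) - 6106252157896 = 1340*(-25*6) - 6106252157896 = 1340*(-150) - 6106252157896 = -201000 - 6106252157896 = -6106252358896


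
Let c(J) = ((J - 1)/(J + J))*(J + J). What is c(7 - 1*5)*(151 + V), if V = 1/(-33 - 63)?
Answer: 14495/96 ≈ 150.99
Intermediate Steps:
V = -1/96 (V = 1/(-96) = -1/96 ≈ -0.010417)
c(J) = -1 + J (c(J) = ((-1 + J)/((2*J)))*(2*J) = ((-1 + J)*(1/(2*J)))*(2*J) = ((-1 + J)/(2*J))*(2*J) = -1 + J)
c(7 - 1*5)*(151 + V) = (-1 + (7 - 1*5))*(151 - 1/96) = (-1 + (7 - 5))*(14495/96) = (-1 + 2)*(14495/96) = 1*(14495/96) = 14495/96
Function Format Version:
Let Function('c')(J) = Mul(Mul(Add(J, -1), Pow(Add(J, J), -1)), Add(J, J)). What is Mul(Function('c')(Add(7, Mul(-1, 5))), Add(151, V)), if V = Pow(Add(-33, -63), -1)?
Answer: Rational(14495, 96) ≈ 150.99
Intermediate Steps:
V = Rational(-1, 96) (V = Pow(-96, -1) = Rational(-1, 96) ≈ -0.010417)
Function('c')(J) = Add(-1, J) (Function('c')(J) = Mul(Mul(Add(-1, J), Pow(Mul(2, J), -1)), Mul(2, J)) = Mul(Mul(Add(-1, J), Mul(Rational(1, 2), Pow(J, -1))), Mul(2, J)) = Mul(Mul(Rational(1, 2), Pow(J, -1), Add(-1, J)), Mul(2, J)) = Add(-1, J))
Mul(Function('c')(Add(7, Mul(-1, 5))), Add(151, V)) = Mul(Add(-1, Add(7, Mul(-1, 5))), Add(151, Rational(-1, 96))) = Mul(Add(-1, Add(7, -5)), Rational(14495, 96)) = Mul(Add(-1, 2), Rational(14495, 96)) = Mul(1, Rational(14495, 96)) = Rational(14495, 96)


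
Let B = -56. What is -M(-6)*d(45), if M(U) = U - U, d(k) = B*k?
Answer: 0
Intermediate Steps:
d(k) = -56*k
M(U) = 0
-M(-6)*d(45) = -0*(-56*45) = -0*(-2520) = -1*0 = 0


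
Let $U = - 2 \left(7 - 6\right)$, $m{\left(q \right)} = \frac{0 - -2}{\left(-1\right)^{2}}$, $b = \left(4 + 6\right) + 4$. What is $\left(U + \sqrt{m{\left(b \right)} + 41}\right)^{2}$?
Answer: $\left(2 - \sqrt{43}\right)^{2} \approx 20.77$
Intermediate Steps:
$b = 14$ ($b = 10 + 4 = 14$)
$m{\left(q \right)} = 2$ ($m{\left(q \right)} = \frac{0 + 2}{1} = 2 \cdot 1 = 2$)
$U = -2$ ($U = \left(-2\right) 1 = -2$)
$\left(U + \sqrt{m{\left(b \right)} + 41}\right)^{2} = \left(-2 + \sqrt{2 + 41}\right)^{2} = \left(-2 + \sqrt{43}\right)^{2}$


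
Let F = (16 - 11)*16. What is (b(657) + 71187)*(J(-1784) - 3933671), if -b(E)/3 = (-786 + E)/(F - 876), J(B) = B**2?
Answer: -42555863181975/796 ≈ -5.3462e+10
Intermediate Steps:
F = 80 (F = 5*16 = 80)
b(E) = -1179/398 + 3*E/796 (b(E) = -3*(-786 + E)/(80 - 876) = -3*(-786 + E)/(-796) = -3*(-786 + E)*(-1)/796 = -3*(393/398 - E/796) = -1179/398 + 3*E/796)
(b(657) + 71187)*(J(-1784) - 3933671) = ((-1179/398 + (3/796)*657) + 71187)*((-1784)**2 - 3933671) = ((-1179/398 + 1971/796) + 71187)*(3182656 - 3933671) = (-387/796 + 71187)*(-751015) = (56664465/796)*(-751015) = -42555863181975/796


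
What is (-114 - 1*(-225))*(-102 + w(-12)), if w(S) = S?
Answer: -12654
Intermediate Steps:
(-114 - 1*(-225))*(-102 + w(-12)) = (-114 - 1*(-225))*(-102 - 12) = (-114 + 225)*(-114) = 111*(-114) = -12654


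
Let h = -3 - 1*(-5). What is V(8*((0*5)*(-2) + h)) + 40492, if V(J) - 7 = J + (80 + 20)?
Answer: 40615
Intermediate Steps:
h = 2 (h = -3 + 5 = 2)
V(J) = 107 + J (V(J) = 7 + (J + (80 + 20)) = 7 + (J + 100) = 7 + (100 + J) = 107 + J)
V(8*((0*5)*(-2) + h)) + 40492 = (107 + 8*((0*5)*(-2) + 2)) + 40492 = (107 + 8*(0*(-2) + 2)) + 40492 = (107 + 8*(0 + 2)) + 40492 = (107 + 8*2) + 40492 = (107 + 16) + 40492 = 123 + 40492 = 40615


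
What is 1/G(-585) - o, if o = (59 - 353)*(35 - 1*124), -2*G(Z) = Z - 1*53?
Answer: -8346953/319 ≈ -26166.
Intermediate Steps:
G(Z) = 53/2 - Z/2 (G(Z) = -(Z - 1*53)/2 = -(Z - 53)/2 = -(-53 + Z)/2 = 53/2 - Z/2)
o = 26166 (o = -294*(35 - 124) = -294*(-89) = 26166)
1/G(-585) - o = 1/(53/2 - 1/2*(-585)) - 1*26166 = 1/(53/2 + 585/2) - 26166 = 1/319 - 26166 = -8346953/319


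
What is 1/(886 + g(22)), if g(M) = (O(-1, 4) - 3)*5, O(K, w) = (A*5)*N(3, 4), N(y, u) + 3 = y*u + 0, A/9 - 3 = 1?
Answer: 1/8971 ≈ 0.00011147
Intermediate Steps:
A = 36 (A = 27 + 9*1 = 27 + 9 = 36)
N(y, u) = -3 + u*y (N(y, u) = -3 + (y*u + 0) = -3 + (u*y + 0) = -3 + u*y)
O(K, w) = 1620 (O(K, w) = (36*5)*(-3 + 4*3) = 180*(-3 + 12) = 180*9 = 1620)
g(M) = 8085 (g(M) = (1620 - 3)*5 = 1617*5 = 8085)
1/(886 + g(22)) = 1/(886 + 8085) = 1/8971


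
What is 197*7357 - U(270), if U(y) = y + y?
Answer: 1448789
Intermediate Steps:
U(y) = 2*y
197*7357 - U(270) = 197*7357 - 2*270 = 1449329 - 1*540 = 1449329 - 540 = 1448789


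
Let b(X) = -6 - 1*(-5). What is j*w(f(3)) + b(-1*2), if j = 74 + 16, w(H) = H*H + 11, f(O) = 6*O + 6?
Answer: 52829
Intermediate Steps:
b(X) = -1 (b(X) = -6 + 5 = -1)
f(O) = 6 + 6*O
w(H) = 11 + H² (w(H) = H² + 11 = 11 + H²)
j = 90
j*w(f(3)) + b(-1*2) = 90*(11 + (6 + 6*3)²) - 1 = 90*(11 + (6 + 18)²) - 1 = 90*(11 + 24²) - 1 = 90*(11 + 576) - 1 = 90*587 - 1 = 52830 - 1 = 52829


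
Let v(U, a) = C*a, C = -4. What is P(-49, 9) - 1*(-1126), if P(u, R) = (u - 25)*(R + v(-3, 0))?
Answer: 460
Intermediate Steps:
v(U, a) = -4*a
P(u, R) = R*(-25 + u) (P(u, R) = (u - 25)*(R - 4*0) = (-25 + u)*(R + 0) = (-25 + u)*R = R*(-25 + u))
P(-49, 9) - 1*(-1126) = 9*(-25 - 49) - 1*(-1126) = 9*(-74) + 1126 = -666 + 1126 = 460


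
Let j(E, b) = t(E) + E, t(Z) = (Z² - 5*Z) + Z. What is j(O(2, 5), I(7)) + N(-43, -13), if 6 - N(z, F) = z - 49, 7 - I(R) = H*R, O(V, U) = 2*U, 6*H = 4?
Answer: 168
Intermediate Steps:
H = ⅔ (H = (⅙)*4 = ⅔ ≈ 0.66667)
t(Z) = Z² - 4*Z
I(R) = 7 - 2*R/3
N(z, F) = 55 - z (N(z, F) = 6 - (z - 49) = 6 - (-49 + z) = 6 + (49 - z) = 55 - z)
j(E, b) = E + E*(-4 + E) (j(E, b) = E*(-4 + E) + E = E + E*(-4 + E))
j(O(2, 5), I(7)) + N(-43, -13) = (2*5)*(-3 + 2*5) + (55 - 1*(-43)) = 10*(-3 + 10) + (55 + 43) = 10*7 + 98 = 70 + 98 = 168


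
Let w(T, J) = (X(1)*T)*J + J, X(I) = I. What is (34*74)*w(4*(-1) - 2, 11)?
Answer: -138380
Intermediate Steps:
w(T, J) = J + J*T (w(T, J) = (1*T)*J + J = T*J + J = J*T + J = J + J*T)
(34*74)*w(4*(-1) - 2, 11) = (34*74)*(11*(1 + (4*(-1) - 2))) = 2516*(11*(1 + (-4 - 2))) = 2516*(11*(1 - 6)) = 2516*(11*(-5)) = 2516*(-55) = -138380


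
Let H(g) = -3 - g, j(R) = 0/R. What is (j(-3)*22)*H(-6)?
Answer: 0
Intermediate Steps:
j(R) = 0
(j(-3)*22)*H(-6) = (0*22)*(-3 - 1*(-6)) = 0*(-3 + 6) = 0*3 = 0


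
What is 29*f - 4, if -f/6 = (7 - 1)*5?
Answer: -5224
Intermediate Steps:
f = -180 (f = -6*(7 - 1)*5 = -36*5 = -6*30 = -180)
29*f - 4 = 29*(-180) - 4 = -5220 - 4 = -5224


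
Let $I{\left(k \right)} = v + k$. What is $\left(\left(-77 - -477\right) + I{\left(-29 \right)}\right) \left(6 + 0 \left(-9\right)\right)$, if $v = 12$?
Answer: $2298$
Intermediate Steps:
$I{\left(k \right)} = 12 + k$
$\left(\left(-77 - -477\right) + I{\left(-29 \right)}\right) \left(6 + 0 \left(-9\right)\right) = \left(\left(-77 - -477\right) + \left(12 - 29\right)\right) \left(6 + 0 \left(-9\right)\right) = \left(\left(-77 + 477\right) - 17\right) \left(6 + 0\right) = \left(400 - 17\right) 6 = 383 \cdot 6 = 2298$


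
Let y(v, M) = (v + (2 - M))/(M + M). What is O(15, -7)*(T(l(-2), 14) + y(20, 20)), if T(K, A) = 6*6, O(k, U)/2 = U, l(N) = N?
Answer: -5047/10 ≈ -504.70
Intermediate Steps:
O(k, U) = 2*U
T(K, A) = 36
y(v, M) = (2 + v - M)/(2*M) (y(v, M) = (2 + v - M)/((2*M)) = (2 + v - M)*(1/(2*M)) = (2 + v - M)/(2*M))
O(15, -7)*(T(l(-2), 14) + y(20, 20)) = (2*(-7))*(36 + (1/2)*(2 + 20 - 1*20)/20) = -14*(36 + (1/2)*(1/20)*(2 + 20 - 20)) = -14*(36 + (1/2)*(1/20)*2) = -14*(36 + 1/20) = -14*721/20 = -5047/10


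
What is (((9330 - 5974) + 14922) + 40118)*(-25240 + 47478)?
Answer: 1298610248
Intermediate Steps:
(((9330 - 5974) + 14922) + 40118)*(-25240 + 47478) = ((3356 + 14922) + 40118)*22238 = (18278 + 40118)*22238 = 58396*22238 = 1298610248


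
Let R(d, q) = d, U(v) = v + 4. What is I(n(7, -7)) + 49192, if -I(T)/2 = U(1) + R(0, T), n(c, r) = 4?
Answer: 49182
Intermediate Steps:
U(v) = 4 + v
I(T) = -10 (I(T) = -2*((4 + 1) + 0) = -2*(5 + 0) = -2*5 = -10)
I(n(7, -7)) + 49192 = -10 + 49192 = 49182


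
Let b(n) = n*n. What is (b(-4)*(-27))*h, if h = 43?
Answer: -18576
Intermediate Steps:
b(n) = n**2
(b(-4)*(-27))*h = ((-4)**2*(-27))*43 = (16*(-27))*43 = -432*43 = -18576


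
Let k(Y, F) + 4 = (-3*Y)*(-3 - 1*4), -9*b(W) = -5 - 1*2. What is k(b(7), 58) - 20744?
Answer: -62195/3 ≈ -20732.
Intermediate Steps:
b(W) = 7/9 (b(W) = -(-5 - 1*2)/9 = -(-5 - 2)/9 = -⅑*(-7) = 7/9)
k(Y, F) = -4 + 21*Y (k(Y, F) = -4 + (-3*Y)*(-3 - 1*4) = -4 + (-3*Y)*(-3 - 4) = -4 - 3*Y*(-7) = -4 + 21*Y)
k(b(7), 58) - 20744 = (-4 + 21*(7/9)) - 20744 = (-4 + 49/3) - 20744 = 37/3 - 20744 = -62195/3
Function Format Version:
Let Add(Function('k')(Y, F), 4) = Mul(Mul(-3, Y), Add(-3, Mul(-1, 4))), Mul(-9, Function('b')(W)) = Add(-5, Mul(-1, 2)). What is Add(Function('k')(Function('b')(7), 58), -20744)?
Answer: Rational(-62195, 3) ≈ -20732.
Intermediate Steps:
Function('b')(W) = Rational(7, 9) (Function('b')(W) = Mul(Rational(-1, 9), Add(-5, Mul(-1, 2))) = Mul(Rational(-1, 9), Add(-5, -2)) = Mul(Rational(-1, 9), -7) = Rational(7, 9))
Function('k')(Y, F) = Add(-4, Mul(21, Y)) (Function('k')(Y, F) = Add(-4, Mul(Mul(-3, Y), Add(-3, Mul(-1, 4)))) = Add(-4, Mul(Mul(-3, Y), Add(-3, -4))) = Add(-4, Mul(Mul(-3, Y), -7)) = Add(-4, Mul(21, Y)))
Add(Function('k')(Function('b')(7), 58), -20744) = Add(Add(-4, Mul(21, Rational(7, 9))), -20744) = Add(Add(-4, Rational(49, 3)), -20744) = Add(Rational(37, 3), -20744) = Rational(-62195, 3)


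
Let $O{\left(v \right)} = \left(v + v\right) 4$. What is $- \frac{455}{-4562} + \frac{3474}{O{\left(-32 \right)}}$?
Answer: $- \frac{3932977}{291968} \approx -13.471$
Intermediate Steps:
$O{\left(v \right)} = 8 v$ ($O{\left(v \right)} = 2 v 4 = 8 v$)
$- \frac{455}{-4562} + \frac{3474}{O{\left(-32 \right)}} = - \frac{455}{-4562} + \frac{3474}{8 \left(-32\right)} = \left(-455\right) \left(- \frac{1}{4562}\right) + \frac{3474}{-256} = \frac{455}{4562} + 3474 \left(- \frac{1}{256}\right) = \frac{455}{4562} - \frac{1737}{128} = - \frac{3932977}{291968}$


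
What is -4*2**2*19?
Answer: -304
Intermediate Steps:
-4*2**2*19 = -4*4*19 = -16*19 = -304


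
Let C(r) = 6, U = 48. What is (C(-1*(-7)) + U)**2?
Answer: 2916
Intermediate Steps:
(C(-1*(-7)) + U)**2 = (6 + 48)**2 = 54**2 = 2916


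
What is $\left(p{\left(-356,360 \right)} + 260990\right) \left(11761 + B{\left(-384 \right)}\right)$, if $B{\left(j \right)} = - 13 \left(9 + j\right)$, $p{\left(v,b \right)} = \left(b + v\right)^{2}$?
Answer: $4342095816$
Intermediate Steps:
$B{\left(j \right)} = -117 - 13 j$
$\left(p{\left(-356,360 \right)} + 260990\right) \left(11761 + B{\left(-384 \right)}\right) = \left(\left(360 - 356\right)^{2} + 260990\right) \left(11761 - -4875\right) = \left(4^{2} + 260990\right) \left(11761 + \left(-117 + 4992\right)\right) = \left(16 + 260990\right) \left(11761 + 4875\right) = 261006 \cdot 16636 = 4342095816$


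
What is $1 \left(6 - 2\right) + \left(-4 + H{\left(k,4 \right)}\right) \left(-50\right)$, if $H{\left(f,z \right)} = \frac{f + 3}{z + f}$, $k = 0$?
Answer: $\frac{333}{2} \approx 166.5$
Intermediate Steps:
$H{\left(f,z \right)} = \frac{3 + f}{f + z}$
$1 \left(6 - 2\right) + \left(-4 + H{\left(k,4 \right)}\right) \left(-50\right) = 1 \left(6 - 2\right) + \left(-4 + \frac{3 + 0}{0 + 4}\right) \left(-50\right) = 1 \cdot 4 + \left(-4 + \frac{1}{4} \cdot 3\right) \left(-50\right) = 4 + \left(-4 + \frac{1}{4} \cdot 3\right) \left(-50\right) = 4 + \left(-4 + \frac{3}{4}\right) \left(-50\right) = 4 - - \frac{325}{2} = 4 + \frac{325}{2} = \frac{333}{2}$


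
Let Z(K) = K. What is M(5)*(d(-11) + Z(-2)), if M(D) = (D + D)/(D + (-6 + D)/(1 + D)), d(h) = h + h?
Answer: -1440/29 ≈ -49.655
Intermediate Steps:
d(h) = 2*h
M(D) = 2*D/(D + (-6 + D)/(1 + D)) (M(D) = (2*D)/(D + (-6 + D)/(1 + D)) = 2*D/(D + (-6 + D)/(1 + D)))
M(5)*(d(-11) + Z(-2)) = (2*5*(1 + 5)/(-6 + 5² + 2*5))*(2*(-11) - 2) = (2*5*6/(-6 + 25 + 10))*(-22 - 2) = (2*5*6/29)*(-24) = (2*5*(1/29)*6)*(-24) = (60/29)*(-24) = -1440/29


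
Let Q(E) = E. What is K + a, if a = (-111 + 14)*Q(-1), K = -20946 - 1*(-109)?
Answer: -20740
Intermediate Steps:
K = -20837 (K = -20946 + 109 = -20837)
a = 97 (a = (-111 + 14)*(-1) = -97*(-1) = 97)
K + a = -20837 + 97 = -20740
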